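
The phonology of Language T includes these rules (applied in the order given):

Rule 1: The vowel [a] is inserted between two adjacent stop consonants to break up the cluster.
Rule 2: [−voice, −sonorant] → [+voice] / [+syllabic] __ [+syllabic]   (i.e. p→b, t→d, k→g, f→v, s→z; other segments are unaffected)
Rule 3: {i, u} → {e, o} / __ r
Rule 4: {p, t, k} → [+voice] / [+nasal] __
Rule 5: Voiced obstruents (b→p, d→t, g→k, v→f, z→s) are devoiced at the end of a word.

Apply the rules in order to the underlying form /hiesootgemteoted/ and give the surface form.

Rule 1 (stop-cluster a-epenthesis): /t/ and /g/ form a stop–stop cluster, so [a] is inserted between them. /hiesootgemteoted/ → hiesootagemteoted.
Rule 2 (intervocalic voicing): /s/ is a voiceless obstruent between vowels /e/ and /o/, so it voices to [z]. /t/ is a voiceless obstruent between vowels /o/ and /a/, so it voices to [d]. /t/ is a voiceless obstruent between vowels /o/ and /e/, so it voices to [d]. /hiesootagemteoted/ → hiezoodagemteoded.
Rule 3 (pre-rhotic lowering): no segment meets the environment; /hiezoodagemteoded/ is unchanged.
Rule 4 (post-nasal voicing): /t/ is a voiceless stop immediately after the nasal /m/, so it voices to [d]. /hiezoodagemteoded/ → hiezoodagemdeoded.
Rule 5 (final devoicing): /d/ is a voiced obstruent in word-final position, so it devoices to [t]. /hiezoodagemdeoded/ → hiezoodagemdeodet.

hiezoodagemdeodet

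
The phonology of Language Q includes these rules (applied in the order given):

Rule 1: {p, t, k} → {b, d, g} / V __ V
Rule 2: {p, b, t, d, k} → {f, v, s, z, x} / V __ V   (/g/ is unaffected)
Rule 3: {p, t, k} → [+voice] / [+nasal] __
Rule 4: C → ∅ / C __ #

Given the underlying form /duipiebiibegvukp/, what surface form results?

Rule 1 (intervocalic voicing): /p/ is a voiceless stop between vowels /i/ and /i/, so it voices to [b]. /duipiebiibegvukp/ → duibiebiibegvukp.
Rule 2 (intervocalic spirantization): /b/ is a stop between vowels /i/ and /i/, so it spirantizes to the fricative [v]. /b/ is a stop between vowels /e/ and /i/, so it spirantizes to the fricative [v]. /b/ is a stop between vowels /i/ and /e/, so it spirantizes to the fricative [v]. /duibiebiibegvukp/ → duivieviivegvukp.
Rule 3 (post-nasal voicing): no segment meets the environment; /duivieviivegvukp/ is unchanged.
Rule 4 (final cluster simplification): /p/ is the second consonant of a word-final cluster /kp/, so it deletes. /duivieviivegvukp/ → duivieviivegvuk.

duivieviivegvuk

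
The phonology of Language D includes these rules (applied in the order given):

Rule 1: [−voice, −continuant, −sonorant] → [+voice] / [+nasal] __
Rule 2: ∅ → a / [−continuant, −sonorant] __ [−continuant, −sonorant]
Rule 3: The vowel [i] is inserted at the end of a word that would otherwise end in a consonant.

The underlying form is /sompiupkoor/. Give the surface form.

sombiupakoori

Rule 1 (post-nasal voicing): /p/ is a voiceless stop immediately after the nasal /m/, so it voices to [b]. /sompiupkoor/ → sombiupkoor.
Rule 2 (stop-cluster a-epenthesis): /p/ and /k/ form a stop–stop cluster, so [a] is inserted between them. /sombiupkoor/ → sombiupakoor.
Rule 3 (final i-epenthesis): the form ends in the consonant /r/, so [i] is inserted word-finally. /sombiupakoor/ → sombiupakoori.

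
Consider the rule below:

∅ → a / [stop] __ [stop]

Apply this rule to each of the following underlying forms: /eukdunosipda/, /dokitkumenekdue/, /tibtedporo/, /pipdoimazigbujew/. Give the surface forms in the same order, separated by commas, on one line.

eukadunosipada, dokitakumenekadue, tibatedaporo, pipadoimazigabujew

/eukdunosipda/: /k/ and /d/ form a stop–stop cluster, so [a] is inserted between them. /p/ and /d/ form a stop–stop cluster, so [a] is inserted between them. → [eukadunosipada].
/dokitkumenekdue/: /t/ and /k/ form a stop–stop cluster, so [a] is inserted between them. /k/ and /d/ form a stop–stop cluster, so [a] is inserted between them. → [dokitakumenekadue].
/tibtedporo/: /b/ and /t/ form a stop–stop cluster, so [a] is inserted between them. /d/ and /p/ form a stop–stop cluster, so [a] is inserted between them. → [tibatedaporo].
/pipdoimazigbujew/: /p/ and /d/ form a stop–stop cluster, so [a] is inserted between them. /g/ and /b/ form a stop–stop cluster, so [a] is inserted between them. → [pipadoimazigabujew].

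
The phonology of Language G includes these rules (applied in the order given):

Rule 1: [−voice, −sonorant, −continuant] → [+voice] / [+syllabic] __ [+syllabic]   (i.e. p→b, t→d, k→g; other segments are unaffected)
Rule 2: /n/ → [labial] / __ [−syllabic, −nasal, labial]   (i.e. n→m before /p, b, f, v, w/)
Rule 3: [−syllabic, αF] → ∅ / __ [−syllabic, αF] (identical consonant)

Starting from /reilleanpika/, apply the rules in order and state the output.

Rule 1 (intervocalic voicing): /k/ is a voiceless stop between vowels /i/ and /a/, so it voices to [g]. /reilleanpika/ → reilleanpiga.
Rule 2 (nasal place assimilation): /n/ precedes the labial consonant /p/, so it assimilates in place to [m]. /reilleanpiga/ → reilleampiga.
Rule 3 (degemination): /ll/ is a geminate; the first /l/ deletes. /reilleampiga/ → reileampiga.

reileampiga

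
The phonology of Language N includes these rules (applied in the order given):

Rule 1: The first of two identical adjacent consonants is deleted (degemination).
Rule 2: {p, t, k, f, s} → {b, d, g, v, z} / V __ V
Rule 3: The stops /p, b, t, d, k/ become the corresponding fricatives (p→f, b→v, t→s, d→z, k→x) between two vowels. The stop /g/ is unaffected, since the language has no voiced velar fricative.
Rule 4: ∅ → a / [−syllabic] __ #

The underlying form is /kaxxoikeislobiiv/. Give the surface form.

Rule 1 (degemination): /xx/ is a geminate; the first /x/ deletes. /kaxxoikeislobiiv/ → kaxoikeislobiiv.
Rule 2 (intervocalic voicing): /k/ is a voiceless obstruent between vowels /i/ and /e/, so it voices to [g]. /kaxoikeislobiiv/ → kaxoigeislobiiv.
Rule 3 (intervocalic spirantization): /b/ is a stop between vowels /o/ and /i/, so it spirantizes to the fricative [v]. /kaxoigeislobiiv/ → kaxoigeisloviiv.
Rule 4 (final a-epenthesis): the form ends in the consonant /v/, so [a] is inserted word-finally. /kaxoigeisloviiv/ → kaxoigeisloviiva.

kaxoigeisloviiva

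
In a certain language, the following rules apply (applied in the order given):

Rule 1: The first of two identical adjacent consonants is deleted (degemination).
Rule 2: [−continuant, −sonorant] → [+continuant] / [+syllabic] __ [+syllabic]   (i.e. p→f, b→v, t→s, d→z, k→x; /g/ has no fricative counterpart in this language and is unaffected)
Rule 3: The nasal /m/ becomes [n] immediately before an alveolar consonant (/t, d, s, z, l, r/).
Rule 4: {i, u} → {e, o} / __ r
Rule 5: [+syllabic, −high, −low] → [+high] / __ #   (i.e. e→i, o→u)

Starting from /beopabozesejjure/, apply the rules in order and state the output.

Rule 1 (degemination): /jj/ is a geminate; the first /j/ deletes. /beopabozesejjure/ → beopabozesejure.
Rule 2 (intervocalic spirantization): /p/ is a stop between vowels /o/ and /a/, so it spirantizes to the fricative [f]. /b/ is a stop between vowels /a/ and /o/, so it spirantizes to the fricative [v]. /beopabozesejure/ → beofavozesejure.
Rule 3 (nasal place assimilation): no segment meets the environment; /beofavozesejure/ is unchanged.
Rule 4 (pre-rhotic lowering): /u/ is a high vowel immediately before /r/, so it lowers to [o]. /beofavozesejure/ → beofavozesejore.
Rule 5 (final vowel raising): /e/ is a mid vowel in word-final position, so it raises to [i]. /beofavozesejore/ → beofavozesejori.

beofavozesejori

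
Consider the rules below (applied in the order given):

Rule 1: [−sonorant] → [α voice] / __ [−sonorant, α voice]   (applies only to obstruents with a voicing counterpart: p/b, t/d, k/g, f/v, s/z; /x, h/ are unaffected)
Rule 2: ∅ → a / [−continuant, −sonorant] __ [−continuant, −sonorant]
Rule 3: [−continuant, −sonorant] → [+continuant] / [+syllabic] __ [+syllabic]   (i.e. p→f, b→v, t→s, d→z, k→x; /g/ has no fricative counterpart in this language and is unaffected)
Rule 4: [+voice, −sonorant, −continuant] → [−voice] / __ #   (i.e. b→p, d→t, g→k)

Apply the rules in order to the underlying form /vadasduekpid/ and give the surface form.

vazazduexafit

Rule 1 (regressive voicing assimilation): /s/ precedes the voiced obstruent /d/, so it voices to [z] by assimilation. /vadasduekpid/ → vadazduekpid.
Rule 2 (stop-cluster a-epenthesis): /k/ and /p/ form a stop–stop cluster, so [a] is inserted between them. /vadazduekpid/ → vadazduekapid.
Rule 3 (intervocalic spirantization): /d/ is a stop between vowels /a/ and /a/, so it spirantizes to the fricative [z]. /k/ is a stop between vowels /e/ and /a/, so it spirantizes to the fricative [x]. /p/ is a stop between vowels /a/ and /i/, so it spirantizes to the fricative [f]. /vadazduekapid/ → vazazduexafid.
Rule 4 (final devoicing): /d/ is a voiced stop in word-final position, so it devoices to [t]. /vazazduexafid/ → vazazduexafit.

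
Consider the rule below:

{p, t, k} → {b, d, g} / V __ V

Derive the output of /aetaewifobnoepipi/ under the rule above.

aedaewifobnoebibi

/t/ is a voiceless stop between vowels /e/ and /a/, so it voices to [d].
/p/ is a voiceless stop between vowels /e/ and /i/, so it voices to [b].
/p/ is a voiceless stop between vowels /i/ and /i/, so it voices to [b].
Surface form: [aedaewifobnoebibi].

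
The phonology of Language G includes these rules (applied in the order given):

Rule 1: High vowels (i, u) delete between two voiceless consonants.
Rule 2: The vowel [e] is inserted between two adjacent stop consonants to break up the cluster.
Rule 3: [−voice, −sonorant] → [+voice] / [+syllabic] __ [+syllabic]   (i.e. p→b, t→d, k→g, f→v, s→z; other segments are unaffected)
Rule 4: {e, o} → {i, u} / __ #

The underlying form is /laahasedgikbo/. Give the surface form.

Rule 1 (high vowel syncope): no segment meets the environment; /laahasedgikbo/ is unchanged.
Rule 2 (stop-cluster e-epenthesis): /d/ and /g/ form a stop–stop cluster, so [e] is inserted between them. /k/ and /b/ form a stop–stop cluster, so [e] is inserted between them. /laahasedgikbo/ → laahasedegikebo.
Rule 3 (intervocalic voicing): /s/ is a voiceless obstruent between vowels /a/ and /e/, so it voices to [z]. /k/ is a voiceless obstruent between vowels /i/ and /e/, so it voices to [g]. /laahasedegikebo/ → laahazedegigebo.
Rule 4 (final vowel raising): /o/ is a mid vowel in word-final position, so it raises to [u]. /laahazedegigebo/ → laahazedegigebu.

laahazedegigebu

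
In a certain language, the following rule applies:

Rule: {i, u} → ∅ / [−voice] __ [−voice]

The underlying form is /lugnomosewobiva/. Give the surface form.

lugnomosewobiva

No segment of /lugnomosewobiva/ meets the structural description of the rule, so the form surfaces unchanged.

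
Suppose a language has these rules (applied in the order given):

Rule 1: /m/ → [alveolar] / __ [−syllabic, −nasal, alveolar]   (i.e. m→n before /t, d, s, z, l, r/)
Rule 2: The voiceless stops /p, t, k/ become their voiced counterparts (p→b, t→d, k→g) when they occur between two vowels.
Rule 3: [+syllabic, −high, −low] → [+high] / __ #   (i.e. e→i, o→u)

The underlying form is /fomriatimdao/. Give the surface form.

Rule 1 (nasal place assimilation): /m/ precedes the alveolar consonant /r/, so it assimilates in place to [n]. /m/ precedes the alveolar consonant /d/, so it assimilates in place to [n]. /fomriatimdao/ → fonriatindao.
Rule 2 (intervocalic voicing): /t/ is a voiceless stop between vowels /a/ and /i/, so it voices to [d]. /fonriatindao/ → fonriadindao.
Rule 3 (final vowel raising): /o/ is a mid vowel in word-final position, so it raises to [u]. /fonriadindao/ → fonriadindau.

fonriadindau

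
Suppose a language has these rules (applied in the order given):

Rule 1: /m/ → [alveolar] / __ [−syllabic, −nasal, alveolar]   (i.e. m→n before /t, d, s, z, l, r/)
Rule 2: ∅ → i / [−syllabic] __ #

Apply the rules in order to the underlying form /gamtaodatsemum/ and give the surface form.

Rule 1 (nasal place assimilation): /m/ precedes the alveolar consonant /t/, so it assimilates in place to [n]. /gamtaodatsemum/ → gantaodatsemum.
Rule 2 (final i-epenthesis): the form ends in the consonant /m/, so [i] is inserted word-finally. /gantaodatsemum/ → gantaodatsemumi.

gantaodatsemumi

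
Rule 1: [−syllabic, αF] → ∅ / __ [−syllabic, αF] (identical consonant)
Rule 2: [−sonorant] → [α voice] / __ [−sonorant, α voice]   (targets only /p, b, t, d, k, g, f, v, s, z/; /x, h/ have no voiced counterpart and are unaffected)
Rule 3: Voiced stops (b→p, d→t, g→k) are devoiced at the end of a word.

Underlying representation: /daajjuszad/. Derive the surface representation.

Rule 1 (degemination): /jj/ is a geminate; the first /j/ deletes. /daajjuszad/ → daajuszad.
Rule 2 (regressive voicing assimilation): /s/ precedes the voiced obstruent /z/, so it voices to [z] by assimilation. /daajuszad/ → daajuzzad.
Rule 3 (final devoicing): /d/ is a voiced stop in word-final position, so it devoices to [t]. /daajuzzad/ → daajuzzat.

daajuzzat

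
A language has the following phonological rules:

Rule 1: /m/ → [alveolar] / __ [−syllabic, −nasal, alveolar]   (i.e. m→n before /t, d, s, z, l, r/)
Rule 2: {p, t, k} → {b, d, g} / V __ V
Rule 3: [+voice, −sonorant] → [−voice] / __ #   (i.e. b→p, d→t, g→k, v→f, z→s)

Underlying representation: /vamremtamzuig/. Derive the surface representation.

vanrentanzuik

Rule 1 (nasal place assimilation): /m/ precedes the alveolar consonant /r/, so it assimilates in place to [n]. /m/ precedes the alveolar consonant /t/, so it assimilates in place to [n]. /m/ precedes the alveolar consonant /z/, so it assimilates in place to [n]. /vamremtamzuig/ → vanrentanzuig.
Rule 2 (intervocalic voicing): no segment meets the environment; /vanrentanzuig/ is unchanged.
Rule 3 (final devoicing): /g/ is a voiced obstruent in word-final position, so it devoices to [k]. /vanrentanzuig/ → vanrentanzuik.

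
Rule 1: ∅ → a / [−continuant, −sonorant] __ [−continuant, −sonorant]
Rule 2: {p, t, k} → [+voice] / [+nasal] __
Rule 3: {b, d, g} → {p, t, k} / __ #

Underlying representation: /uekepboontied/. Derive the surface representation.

uekepaboondiet

Rule 1 (stop-cluster a-epenthesis): /p/ and /b/ form a stop–stop cluster, so [a] is inserted between them. /uekepboontied/ → uekepaboontied.
Rule 2 (post-nasal voicing): /t/ is a voiceless stop immediately after the nasal /n/, so it voices to [d]. /uekepaboontied/ → uekepaboondied.
Rule 3 (final devoicing): /d/ is a voiced stop in word-final position, so it devoices to [t]. /uekepaboondied/ → uekepaboondiet.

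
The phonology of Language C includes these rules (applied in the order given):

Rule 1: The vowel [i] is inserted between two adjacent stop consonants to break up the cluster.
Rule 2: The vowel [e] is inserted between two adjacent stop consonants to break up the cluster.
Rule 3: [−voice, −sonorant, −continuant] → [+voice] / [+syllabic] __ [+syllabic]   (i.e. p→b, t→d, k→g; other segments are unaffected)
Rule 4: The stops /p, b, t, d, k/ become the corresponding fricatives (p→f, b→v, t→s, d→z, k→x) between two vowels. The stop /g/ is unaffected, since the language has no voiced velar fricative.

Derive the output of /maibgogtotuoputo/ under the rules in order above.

maivigogizozuovuzo

Rule 1 (stop-cluster i-epenthesis): /b/ and /g/ form a stop–stop cluster, so [i] is inserted between them. /g/ and /t/ form a stop–stop cluster, so [i] is inserted between them. /maibgogtotuoputo/ → maibigogitotuoputo.
Rule 2 (stop-cluster e-epenthesis): no segment meets the environment; /maibigogitotuoputo/ is unchanged.
Rule 3 (intervocalic voicing): /t/ is a voiceless stop between vowels /i/ and /o/, so it voices to [d]. /t/ is a voiceless stop between vowels /o/ and /u/, so it voices to [d]. /p/ is a voiceless stop between vowels /o/ and /u/, so it voices to [b]. /t/ is a voiceless stop between vowels /u/ and /o/, so it voices to [d]. /maibigogitotuoputo/ → maibigogidoduobudo.
Rule 4 (intervocalic spirantization): /b/ is a stop between vowels /i/ and /i/, so it spirantizes to the fricative [v]. /d/ is a stop between vowels /i/ and /o/, so it spirantizes to the fricative [z]. /d/ is a stop between vowels /o/ and /u/, so it spirantizes to the fricative [z]. /b/ is a stop between vowels /o/ and /u/, so it spirantizes to the fricative [v]. /d/ is a stop between vowels /u/ and /o/, so it spirantizes to the fricative [z]. /maibigogidoduobudo/ → maivigogizozuovuzo.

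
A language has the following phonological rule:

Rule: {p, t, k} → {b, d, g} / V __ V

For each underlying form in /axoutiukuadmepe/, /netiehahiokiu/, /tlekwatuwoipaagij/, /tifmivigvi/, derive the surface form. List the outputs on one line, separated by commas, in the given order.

/axoutiukuadmepe/: /t/ is a voiceless stop between vowels /u/ and /i/, so it voices to [d]. /k/ is a voiceless stop between vowels /u/ and /u/, so it voices to [g]. /p/ is a voiceless stop between vowels /e/ and /e/, so it voices to [b]. → [axoudiuguadmebe].
/netiehahiokiu/: /t/ is a voiceless stop between vowels /e/ and /i/, so it voices to [d]. /k/ is a voiceless stop between vowels /o/ and /i/, so it voices to [g]. → [nediehahiogiu].
/tlekwatuwoipaagij/: /t/ is a voiceless stop between vowels /a/ and /u/, so it voices to [d]. /p/ is a voiceless stop between vowels /i/ and /a/, so it voices to [b]. → [tlekwaduwoibaagij].
/tifmivigvi/: the rule's environment is not met; surfaces unchanged as [tifmivigvi].

axoudiuguadmebe, nediehahiogiu, tlekwaduwoibaagij, tifmivigvi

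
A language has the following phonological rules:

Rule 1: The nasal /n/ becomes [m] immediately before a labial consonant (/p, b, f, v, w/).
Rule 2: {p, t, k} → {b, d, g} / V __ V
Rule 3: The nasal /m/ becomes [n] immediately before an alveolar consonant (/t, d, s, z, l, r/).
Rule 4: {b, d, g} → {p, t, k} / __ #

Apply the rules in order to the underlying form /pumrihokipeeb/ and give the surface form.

Rule 1 (nasal place assimilation): no segment meets the environment; /pumrihokipeeb/ is unchanged.
Rule 2 (intervocalic voicing): /k/ is a voiceless stop between vowels /o/ and /i/, so it voices to [g]. /p/ is a voiceless stop between vowels /i/ and /e/, so it voices to [b]. /pumrihokipeeb/ → pumrihogibeeb.
Rule 3 (nasal place assimilation): /m/ precedes the alveolar consonant /r/, so it assimilates in place to [n]. /pumrihogibeeb/ → punrihogibeeb.
Rule 4 (final devoicing): /b/ is a voiced stop in word-final position, so it devoices to [p]. /punrihogibeeb/ → punrihogibeep.

punrihogibeep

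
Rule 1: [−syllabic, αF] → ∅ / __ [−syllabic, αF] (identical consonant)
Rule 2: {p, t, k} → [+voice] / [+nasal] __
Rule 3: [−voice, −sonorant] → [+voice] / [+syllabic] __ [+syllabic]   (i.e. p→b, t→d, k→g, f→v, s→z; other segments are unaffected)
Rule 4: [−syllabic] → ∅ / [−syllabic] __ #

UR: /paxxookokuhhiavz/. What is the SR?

Rule 1 (degemination): /xx/ is a geminate; the first /x/ deletes. /hh/ is a geminate; the first /h/ deletes. /paxxookokuhhiavz/ → paxookokuhiavz.
Rule 2 (post-nasal voicing): no segment meets the environment; /paxookokuhiavz/ is unchanged.
Rule 3 (intervocalic voicing): /k/ is a voiceless obstruent between vowels /o/ and /o/, so it voices to [g]. /k/ is a voiceless obstruent between vowels /o/ and /u/, so it voices to [g]. /paxookokuhiavz/ → paxoogoguhiavz.
Rule 4 (final cluster simplification): /z/ is the second consonant of a word-final cluster /vz/, so it deletes. /paxoogoguhiavz/ → paxoogoguhiav.

paxoogoguhiav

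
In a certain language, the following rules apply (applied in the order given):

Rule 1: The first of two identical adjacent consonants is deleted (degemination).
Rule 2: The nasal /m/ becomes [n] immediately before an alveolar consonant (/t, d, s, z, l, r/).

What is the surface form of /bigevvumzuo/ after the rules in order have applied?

bigevunzuo

Rule 1 (degemination): /vv/ is a geminate; the first /v/ deletes. /bigevvumzuo/ → bigevumzuo.
Rule 2 (nasal place assimilation): /m/ precedes the alveolar consonant /z/, so it assimilates in place to [n]. /bigevumzuo/ → bigevunzuo.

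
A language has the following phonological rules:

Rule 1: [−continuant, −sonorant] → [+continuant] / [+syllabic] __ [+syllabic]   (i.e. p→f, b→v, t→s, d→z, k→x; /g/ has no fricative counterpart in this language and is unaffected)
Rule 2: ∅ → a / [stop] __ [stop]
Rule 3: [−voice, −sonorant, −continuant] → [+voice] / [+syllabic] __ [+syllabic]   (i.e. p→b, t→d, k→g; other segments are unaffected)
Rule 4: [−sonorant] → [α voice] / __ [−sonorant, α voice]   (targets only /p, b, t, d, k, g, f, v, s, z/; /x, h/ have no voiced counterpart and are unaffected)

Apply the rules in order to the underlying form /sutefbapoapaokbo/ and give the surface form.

susevbafoafaogabo

Rule 1 (intervocalic spirantization): /t/ is a stop between vowels /u/ and /e/, so it spirantizes to the fricative [s]. /p/ is a stop between vowels /a/ and /o/, so it spirantizes to the fricative [f]. /p/ is a stop between vowels /a/ and /a/, so it spirantizes to the fricative [f]. /sutefbapoapaokbo/ → susefbafoafaokbo.
Rule 2 (stop-cluster a-epenthesis): /k/ and /b/ form a stop–stop cluster, so [a] is inserted between them. /susefbafoafaokbo/ → susefbafoafaokabo.
Rule 3 (intervocalic voicing): /k/ is a voiceless stop between vowels /o/ and /a/, so it voices to [g]. /susefbafoafaokabo/ → susefbafoafaogabo.
Rule 4 (regressive voicing assimilation): /f/ precedes the voiced obstruent /b/, so it voices to [v] by assimilation. /susefbafoafaogabo/ → susevbafoafaogabo.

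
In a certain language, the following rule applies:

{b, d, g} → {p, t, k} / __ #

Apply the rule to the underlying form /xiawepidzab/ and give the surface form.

xiawepidzap

Scanning /xiawepidzab/: /d/ at position 8 is not in the conditioning environment; /b/ is a voiced stop in word-final position, so it devoices to [p].
Result: [xiawepidzap].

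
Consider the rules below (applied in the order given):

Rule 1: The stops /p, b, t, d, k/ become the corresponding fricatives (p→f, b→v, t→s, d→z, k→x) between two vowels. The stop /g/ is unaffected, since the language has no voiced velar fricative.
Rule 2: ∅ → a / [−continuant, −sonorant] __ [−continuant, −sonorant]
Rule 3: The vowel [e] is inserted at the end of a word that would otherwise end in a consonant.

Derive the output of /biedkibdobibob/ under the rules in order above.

Rule 1 (intervocalic spirantization): /b/ is a stop between vowels /o/ and /i/, so it spirantizes to the fricative [v]. /b/ is a stop between vowels /i/ and /o/, so it spirantizes to the fricative [v]. /biedkibdobibob/ → biedkibdovivob.
Rule 2 (stop-cluster a-epenthesis): /d/ and /k/ form a stop–stop cluster, so [a] is inserted between them. /b/ and /d/ form a stop–stop cluster, so [a] is inserted between them. /biedkibdovivob/ → biedakibadovivob.
Rule 3 (final e-epenthesis): the form ends in the consonant /b/, so [e] is inserted word-finally. /biedakibadovivob/ → biedakibadovivobe.

biedakibadovivobe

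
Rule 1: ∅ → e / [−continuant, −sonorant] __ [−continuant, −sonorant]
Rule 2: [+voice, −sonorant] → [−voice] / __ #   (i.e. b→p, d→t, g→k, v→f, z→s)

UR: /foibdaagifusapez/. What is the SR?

foibedaagifusapes

Rule 1 (stop-cluster e-epenthesis): /b/ and /d/ form a stop–stop cluster, so [e] is inserted between them. /foibdaagifusapez/ → foibedaagifusapez.
Rule 2 (final devoicing): /z/ is a voiced obstruent in word-final position, so it devoices to [s]. /foibedaagifusapez/ → foibedaagifusapes.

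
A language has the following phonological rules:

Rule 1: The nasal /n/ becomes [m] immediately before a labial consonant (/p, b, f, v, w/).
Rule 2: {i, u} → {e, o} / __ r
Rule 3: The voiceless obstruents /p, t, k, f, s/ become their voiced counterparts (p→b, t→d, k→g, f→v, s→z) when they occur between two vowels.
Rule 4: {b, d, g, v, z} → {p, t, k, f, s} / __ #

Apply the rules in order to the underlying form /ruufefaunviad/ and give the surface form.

ruuvevaumviat

Rule 1 (nasal place assimilation): /n/ precedes the labial consonant /v/, so it assimilates in place to [m]. /ruufefaunviad/ → ruufefaumviad.
Rule 2 (pre-rhotic lowering): no segment meets the environment; /ruufefaumviad/ is unchanged.
Rule 3 (intervocalic voicing): /f/ is a voiceless obstruent between vowels /u/ and /e/, so it voices to [v]. /f/ is a voiceless obstruent between vowels /e/ and /a/, so it voices to [v]. /ruufefaumviad/ → ruuvevaumviad.
Rule 4 (final devoicing): /d/ is a voiced obstruent in word-final position, so it devoices to [t]. /ruuvevaumviad/ → ruuvevaumviat.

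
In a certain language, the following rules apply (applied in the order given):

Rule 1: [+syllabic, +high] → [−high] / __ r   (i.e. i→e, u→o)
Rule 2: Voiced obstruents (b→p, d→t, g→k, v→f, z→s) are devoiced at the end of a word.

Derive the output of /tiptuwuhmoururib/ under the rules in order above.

tiptuwuhmoororip

Rule 1 (pre-rhotic lowering): /u/ is a high vowel immediately before /r/, so it lowers to [o]. /u/ is a high vowel immediately before /r/, so it lowers to [o]. /tiptuwuhmoururib/ → tiptuwuhmoororib.
Rule 2 (final devoicing): /b/ is a voiced obstruent in word-final position, so it devoices to [p]. /tiptuwuhmoororib/ → tiptuwuhmoororip.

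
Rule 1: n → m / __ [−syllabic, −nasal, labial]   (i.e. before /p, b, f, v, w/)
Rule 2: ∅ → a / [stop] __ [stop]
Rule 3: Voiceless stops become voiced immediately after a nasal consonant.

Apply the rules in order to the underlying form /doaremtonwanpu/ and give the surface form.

Rule 1 (nasal place assimilation): /n/ precedes the labial consonant /w/, so it assimilates in place to [m]. /n/ precedes the labial consonant /p/, so it assimilates in place to [m]. /doaremtonwanpu/ → doaremtomwampu.
Rule 2 (stop-cluster a-epenthesis): no segment meets the environment; /doaremtomwampu/ is unchanged.
Rule 3 (post-nasal voicing): /t/ is a voiceless stop immediately after the nasal /m/, so it voices to [d]. /p/ is a voiceless stop immediately after the nasal /m/, so it voices to [b]. /doaremtomwampu/ → doaremdomwambu.

doaremdomwambu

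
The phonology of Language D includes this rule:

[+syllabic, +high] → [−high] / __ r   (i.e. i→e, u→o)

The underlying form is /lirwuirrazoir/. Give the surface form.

lerwuerrazoer

/i/ is a high vowel immediately before /r/, so it lowers to [e].
/i/ is a high vowel immediately before /r/, so it lowers to [e].
/i/ is a high vowel immediately before /r/, so it lowers to [e].
The other instance of /u/ does not occur in the required environment and remains unchanged.
Surface form: [lerwuerrazoer].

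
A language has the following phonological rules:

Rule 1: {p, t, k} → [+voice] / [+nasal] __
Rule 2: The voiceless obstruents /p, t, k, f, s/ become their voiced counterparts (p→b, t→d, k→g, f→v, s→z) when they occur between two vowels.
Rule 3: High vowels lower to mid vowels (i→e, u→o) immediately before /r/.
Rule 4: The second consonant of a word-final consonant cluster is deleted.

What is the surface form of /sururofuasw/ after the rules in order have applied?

Rule 1 (post-nasal voicing): no segment meets the environment; /sururofuasw/ is unchanged.
Rule 2 (intervocalic voicing): /f/ is a voiceless obstruent between vowels /o/ and /u/, so it voices to [v]. /sururofuasw/ → sururovuasw.
Rule 3 (pre-rhotic lowering): /u/ is a high vowel immediately before /r/, so it lowers to [o]. /u/ is a high vowel immediately before /r/, so it lowers to [o]. /sururovuasw/ → sororovuasw.
Rule 4 (final cluster simplification): /w/ is the second consonant of a word-final cluster /sw/, so it deletes. /sororovuasw/ → sororovuas.

sororovuas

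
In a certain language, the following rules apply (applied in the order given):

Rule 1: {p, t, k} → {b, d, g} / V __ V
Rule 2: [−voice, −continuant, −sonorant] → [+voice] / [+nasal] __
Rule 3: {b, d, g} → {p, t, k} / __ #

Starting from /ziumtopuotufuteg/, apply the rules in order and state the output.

ziumdobuodufudek

Rule 1 (intervocalic voicing): /p/ is a voiceless stop between vowels /o/ and /u/, so it voices to [b]. /t/ is a voiceless stop between vowels /o/ and /u/, so it voices to [d]. /t/ is a voiceless stop between vowels /u/ and /e/, so it voices to [d]. /ziumtopuotufuteg/ → ziumtobuodufudeg.
Rule 2 (post-nasal voicing): /t/ is a voiceless stop immediately after the nasal /m/, so it voices to [d]. /ziumtobuodufudeg/ → ziumdobuodufudeg.
Rule 3 (final devoicing): /g/ is a voiced stop in word-final position, so it devoices to [k]. /ziumdobuodufudeg/ → ziumdobuodufudek.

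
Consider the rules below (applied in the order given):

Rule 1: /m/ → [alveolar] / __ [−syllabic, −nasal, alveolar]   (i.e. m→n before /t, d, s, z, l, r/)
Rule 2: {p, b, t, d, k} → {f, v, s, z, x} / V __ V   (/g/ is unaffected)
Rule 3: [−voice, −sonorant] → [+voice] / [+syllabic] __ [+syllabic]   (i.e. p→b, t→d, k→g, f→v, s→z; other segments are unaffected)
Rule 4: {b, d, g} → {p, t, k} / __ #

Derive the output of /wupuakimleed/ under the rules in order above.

wuvuaxinleet

Rule 1 (nasal place assimilation): /m/ precedes the alveolar consonant /l/, so it assimilates in place to [n]. /wupuakimleed/ → wupuakinleed.
Rule 2 (intervocalic spirantization): /p/ is a stop between vowels /u/ and /u/, so it spirantizes to the fricative [f]. /k/ is a stop between vowels /a/ and /i/, so it spirantizes to the fricative [x]. /wupuakinleed/ → wufuaxinleed.
Rule 3 (intervocalic voicing): /f/ is a voiceless obstruent between vowels /u/ and /u/, so it voices to [v]. /wufuaxinleed/ → wuvuaxinleed.
Rule 4 (final devoicing): /d/ is a voiced stop in word-final position, so it devoices to [t]. /wuvuaxinleed/ → wuvuaxinleet.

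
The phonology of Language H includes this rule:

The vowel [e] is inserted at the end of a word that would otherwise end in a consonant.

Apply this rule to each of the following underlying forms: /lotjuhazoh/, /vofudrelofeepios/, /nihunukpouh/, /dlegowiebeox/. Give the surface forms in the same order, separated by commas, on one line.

/lotjuhazoh/: the form ends in the consonant /h/, so [e] is inserted word-finally. → [lotjuhazohe].
/vofudrelofeepios/: the form ends in the consonant /s/, so [e] is inserted word-finally. → [vofudrelofeepiose].
/nihunukpouh/: the form ends in the consonant /h/, so [e] is inserted word-finally. → [nihunukpouhe].
/dlegowiebeox/: the form ends in the consonant /x/, so [e] is inserted word-finally. → [dlegowiebeoxe].

lotjuhazohe, vofudrelofeepiose, nihunukpouhe, dlegowiebeoxe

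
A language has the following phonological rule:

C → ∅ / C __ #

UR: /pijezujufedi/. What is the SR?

pijezujufedi

No segment of /pijezujufedi/ meets the structural description of the rule, so the form surfaces unchanged.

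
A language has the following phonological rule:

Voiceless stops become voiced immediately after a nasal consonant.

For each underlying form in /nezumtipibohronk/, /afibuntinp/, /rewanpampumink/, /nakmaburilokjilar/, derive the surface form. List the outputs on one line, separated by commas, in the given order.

/nezumtipibohronk/: /t/ is a voiceless stop immediately after the nasal /m/, so it voices to [d]. /k/ is a voiceless stop immediately after the nasal /n/, so it voices to [g]. → [nezumdipibohrong].
/afibuntinp/: /t/ is a voiceless stop immediately after the nasal /n/, so it voices to [d]. /p/ is a voiceless stop immediately after the nasal /n/, so it voices to [b]. → [afibundinb].
/rewanpampumink/: /p/ is a voiceless stop immediately after the nasal /n/, so it voices to [b]. /p/ is a voiceless stop immediately after the nasal /m/, so it voices to [b]. /k/ is a voiceless stop immediately after the nasal /n/, so it voices to [g]. → [rewanbambuming].
/nakmaburilokjilar/: the rule's environment is not met; surfaces unchanged as [nakmaburilokjilar].

nezumdipibohrong, afibundinb, rewanbambuming, nakmaburilokjilar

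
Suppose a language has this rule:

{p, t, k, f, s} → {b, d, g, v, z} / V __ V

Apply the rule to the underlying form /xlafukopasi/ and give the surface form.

/f/ is a voiceless obstruent between vowels /a/ and /u/, so it voices to [v].
/k/ is a voiceless obstruent between vowels /u/ and /o/, so it voices to [g].
/p/ is a voiceless obstruent between vowels /o/ and /a/, so it voices to [b].
/s/ is a voiceless obstruent between vowels /a/ and /i/, so it voices to [z].
Surface form: [xlavugobazi].

xlavugobazi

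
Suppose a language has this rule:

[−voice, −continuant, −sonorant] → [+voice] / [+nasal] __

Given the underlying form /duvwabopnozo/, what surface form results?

duvwabopnozo

No segment of /duvwabopnozo/ meets the structural description of the rule, so the form surfaces unchanged.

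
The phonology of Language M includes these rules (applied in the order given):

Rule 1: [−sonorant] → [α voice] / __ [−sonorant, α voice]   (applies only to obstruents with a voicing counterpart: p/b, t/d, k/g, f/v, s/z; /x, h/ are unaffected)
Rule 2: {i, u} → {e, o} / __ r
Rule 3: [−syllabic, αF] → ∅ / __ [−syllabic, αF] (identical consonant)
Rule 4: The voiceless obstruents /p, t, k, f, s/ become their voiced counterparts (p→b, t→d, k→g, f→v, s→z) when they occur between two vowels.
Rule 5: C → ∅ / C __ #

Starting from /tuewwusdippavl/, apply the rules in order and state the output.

Rule 1 (regressive voicing assimilation): /s/ precedes the voiced obstruent /d/, so it voices to [z] by assimilation. /tuewwusdippavl/ → tuewwuzdippavl.
Rule 2 (pre-rhotic lowering): no segment meets the environment; /tuewwuzdippavl/ is unchanged.
Rule 3 (degemination): /ww/ is a geminate; the first /w/ deletes. /pp/ is a geminate; the first /p/ deletes. /tuewwuzdippavl/ → tuewuzdipavl.
Rule 4 (intervocalic voicing): /p/ is a voiceless obstruent between vowels /i/ and /a/, so it voices to [b]. /tuewuzdipavl/ → tuewuzdibavl.
Rule 5 (final cluster simplification): /l/ is the second consonant of a word-final cluster /vl/, so it deletes. /tuewuzdibavl/ → tuewuzdibav.

tuewuzdibav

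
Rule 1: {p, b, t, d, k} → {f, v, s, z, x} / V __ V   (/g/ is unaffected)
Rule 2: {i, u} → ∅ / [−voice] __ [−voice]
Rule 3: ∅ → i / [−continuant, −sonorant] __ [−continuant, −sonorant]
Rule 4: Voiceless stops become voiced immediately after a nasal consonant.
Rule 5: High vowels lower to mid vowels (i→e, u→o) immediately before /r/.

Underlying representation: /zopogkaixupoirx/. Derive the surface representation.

Rule 1 (intervocalic spirantization): /p/ is a stop between vowels /o/ and /o/, so it spirantizes to the fricative [f]. /p/ is a stop between vowels /u/ and /o/, so it spirantizes to the fricative [f]. /zopogkaixupoirx/ → zofogkaixufoirx.
Rule 2 (high vowel syncope): /u/ is a high vowel flanked by voiceless consonants /x/ and /f/, so it deletes. /zofogkaixufoirx/ → zofogkaixfoirx.
Rule 3 (stop-cluster i-epenthesis): /g/ and /k/ form a stop–stop cluster, so [i] is inserted between them. /zofogkaixfoirx/ → zofogikaixfoirx.
Rule 4 (post-nasal voicing): no segment meets the environment; /zofogikaixfoirx/ is unchanged.
Rule 5 (pre-rhotic lowering): /i/ is a high vowel immediately before /r/, so it lowers to [e]. /zofogikaixfoirx/ → zofogikaixfoerx.

zofogikaixfoerx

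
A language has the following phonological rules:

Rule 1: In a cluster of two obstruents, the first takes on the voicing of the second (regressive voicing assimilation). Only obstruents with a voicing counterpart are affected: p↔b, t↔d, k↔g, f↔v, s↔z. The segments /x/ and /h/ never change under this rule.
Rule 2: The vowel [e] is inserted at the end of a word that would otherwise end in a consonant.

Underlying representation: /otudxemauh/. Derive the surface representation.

Rule 1 (regressive voicing assimilation): /d/ precedes the voiceless obstruent /x/, so it devoices to [t] by assimilation. /otudxemauh/ → otutxemauh.
Rule 2 (final e-epenthesis): the form ends in the consonant /h/, so [e] is inserted word-finally. /otutxemauh/ → otutxemauhe.

otutxemauhe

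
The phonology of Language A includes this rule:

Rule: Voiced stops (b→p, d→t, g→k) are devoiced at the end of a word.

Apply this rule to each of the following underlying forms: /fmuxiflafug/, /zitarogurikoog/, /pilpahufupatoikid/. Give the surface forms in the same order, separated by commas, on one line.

/fmuxiflafug/: /g/ is a voiced stop in word-final position, so it devoices to [k]. → [fmuxiflafuk].
/zitarogurikoog/: /g/ is a voiced stop in word-final position, so it devoices to [k]. → [zitarogurikook].
/pilpahufupatoikid/: /d/ is a voiced stop in word-final position, so it devoices to [t]. → [pilpahufupatoikit].

fmuxiflafuk, zitarogurikook, pilpahufupatoikit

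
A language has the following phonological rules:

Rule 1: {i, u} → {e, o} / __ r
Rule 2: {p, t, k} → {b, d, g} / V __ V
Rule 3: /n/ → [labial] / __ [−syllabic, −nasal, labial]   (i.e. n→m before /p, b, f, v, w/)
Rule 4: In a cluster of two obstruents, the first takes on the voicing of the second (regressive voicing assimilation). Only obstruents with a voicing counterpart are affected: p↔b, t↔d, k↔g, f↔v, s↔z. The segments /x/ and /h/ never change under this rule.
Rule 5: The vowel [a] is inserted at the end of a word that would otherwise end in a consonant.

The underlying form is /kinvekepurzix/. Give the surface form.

kimvegeborzixa

Rule 1 (pre-rhotic lowering): /u/ is a high vowel immediately before /r/, so it lowers to [o]. /kinvekepurzix/ → kinvekeporzix.
Rule 2 (intervocalic voicing): /k/ is a voiceless stop between vowels /e/ and /e/, so it voices to [g]. /p/ is a voiceless stop between vowels /e/ and /o/, so it voices to [b]. /kinvekeporzix/ → kinvegeborzix.
Rule 3 (nasal place assimilation): /n/ precedes the labial consonant /v/, so it assimilates in place to [m]. /kinvegeborzix/ → kimvegeborzix.
Rule 4 (regressive voicing assimilation): no segment meets the environment; /kimvegeborzix/ is unchanged.
Rule 5 (final a-epenthesis): the form ends in the consonant /x/, so [a] is inserted word-finally. /kimvegeborzix/ → kimvegeborzixa.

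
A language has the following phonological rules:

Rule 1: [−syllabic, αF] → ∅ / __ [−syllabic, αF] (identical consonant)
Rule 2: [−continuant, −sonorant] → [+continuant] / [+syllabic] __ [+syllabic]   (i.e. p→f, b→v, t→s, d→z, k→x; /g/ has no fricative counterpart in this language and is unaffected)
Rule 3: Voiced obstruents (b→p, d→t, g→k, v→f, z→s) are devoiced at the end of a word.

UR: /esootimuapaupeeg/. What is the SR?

Rule 1 (degemination): no segment meets the environment; /esootimuapaupeeg/ is unchanged.
Rule 2 (intervocalic spirantization): /t/ is a stop between vowels /o/ and /i/, so it spirantizes to the fricative [s]. /p/ is a stop between vowels /a/ and /a/, so it spirantizes to the fricative [f]. /p/ is a stop between vowels /u/ and /e/, so it spirantizes to the fricative [f]. /esootimuapaupeeg/ → esoosimuafaufeeg.
Rule 3 (final devoicing): /g/ is a voiced obstruent in word-final position, so it devoices to [k]. /esoosimuafaufeeg/ → esoosimuafaufeek.

esoosimuafaufeek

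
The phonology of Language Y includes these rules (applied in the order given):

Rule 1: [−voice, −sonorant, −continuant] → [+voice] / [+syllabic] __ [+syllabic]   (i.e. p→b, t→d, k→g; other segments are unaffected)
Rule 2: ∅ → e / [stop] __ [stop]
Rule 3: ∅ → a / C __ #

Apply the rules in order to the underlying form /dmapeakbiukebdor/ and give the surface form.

dmabeakebiugebedora

Rule 1 (intervocalic voicing): /p/ is a voiceless stop between vowels /a/ and /e/, so it voices to [b]. /k/ is a voiceless stop between vowels /u/ and /e/, so it voices to [g]. /dmapeakbiukebdor/ → dmabeakbiugebdor.
Rule 2 (stop-cluster e-epenthesis): /k/ and /b/ form a stop–stop cluster, so [e] is inserted between them. /b/ and /d/ form a stop–stop cluster, so [e] is inserted between them. /dmabeakbiugebdor/ → dmabeakebiugebedor.
Rule 3 (final a-epenthesis): the form ends in the consonant /r/, so [a] is inserted word-finally. /dmabeakebiugebedor/ → dmabeakebiugebedora.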